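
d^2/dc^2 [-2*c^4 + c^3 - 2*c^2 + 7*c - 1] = -24*c^2 + 6*c - 4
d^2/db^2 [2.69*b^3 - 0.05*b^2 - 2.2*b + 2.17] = 16.14*b - 0.1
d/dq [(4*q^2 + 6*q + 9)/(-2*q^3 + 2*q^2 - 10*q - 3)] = 2*(4*q^4 + 12*q^3 + q^2 - 30*q + 36)/(4*q^6 - 8*q^5 + 44*q^4 - 28*q^3 + 88*q^2 + 60*q + 9)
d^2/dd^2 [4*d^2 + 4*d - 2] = 8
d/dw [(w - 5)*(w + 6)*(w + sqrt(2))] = 3*w^2 + 2*w + 2*sqrt(2)*w - 30 + sqrt(2)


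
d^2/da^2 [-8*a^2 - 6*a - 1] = -16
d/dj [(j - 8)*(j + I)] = 2*j - 8 + I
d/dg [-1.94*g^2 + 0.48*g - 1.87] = 0.48 - 3.88*g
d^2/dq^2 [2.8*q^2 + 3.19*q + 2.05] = 5.60000000000000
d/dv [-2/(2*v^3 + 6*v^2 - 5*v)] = 2*(6*v^2 + 12*v - 5)/(v^2*(2*v^2 + 6*v - 5)^2)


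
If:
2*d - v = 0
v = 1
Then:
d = 1/2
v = 1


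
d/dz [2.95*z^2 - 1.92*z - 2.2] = 5.9*z - 1.92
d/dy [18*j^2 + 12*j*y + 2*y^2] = 12*j + 4*y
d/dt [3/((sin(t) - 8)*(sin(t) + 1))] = 3*(7 - 2*sin(t))*cos(t)/((sin(t) - 8)^2*(sin(t) + 1)^2)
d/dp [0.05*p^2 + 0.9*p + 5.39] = 0.1*p + 0.9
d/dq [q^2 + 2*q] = 2*q + 2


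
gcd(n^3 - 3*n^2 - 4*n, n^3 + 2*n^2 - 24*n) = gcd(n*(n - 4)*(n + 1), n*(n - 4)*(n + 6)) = n^2 - 4*n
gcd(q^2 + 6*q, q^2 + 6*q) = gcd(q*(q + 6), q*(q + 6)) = q^2 + 6*q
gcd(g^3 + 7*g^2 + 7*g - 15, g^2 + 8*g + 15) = g^2 + 8*g + 15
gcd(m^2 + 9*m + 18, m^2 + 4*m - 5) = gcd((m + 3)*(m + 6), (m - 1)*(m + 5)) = 1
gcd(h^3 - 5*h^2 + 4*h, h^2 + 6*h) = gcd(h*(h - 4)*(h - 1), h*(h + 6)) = h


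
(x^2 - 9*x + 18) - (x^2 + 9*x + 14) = 4 - 18*x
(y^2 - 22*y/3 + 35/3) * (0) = 0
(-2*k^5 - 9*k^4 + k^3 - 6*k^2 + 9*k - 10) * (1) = -2*k^5 - 9*k^4 + k^3 - 6*k^2 + 9*k - 10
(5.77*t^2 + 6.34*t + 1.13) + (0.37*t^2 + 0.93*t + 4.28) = 6.14*t^2 + 7.27*t + 5.41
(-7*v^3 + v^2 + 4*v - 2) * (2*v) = -14*v^4 + 2*v^3 + 8*v^2 - 4*v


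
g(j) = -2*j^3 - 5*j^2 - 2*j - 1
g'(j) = -6*j^2 - 10*j - 2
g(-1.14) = -2.25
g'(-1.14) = 1.60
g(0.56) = -4.04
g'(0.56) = -9.48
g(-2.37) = 2.28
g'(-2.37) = -12.00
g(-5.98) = 259.85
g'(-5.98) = -156.76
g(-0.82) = -1.62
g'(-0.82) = 2.17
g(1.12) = -12.32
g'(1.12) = -20.73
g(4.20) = -245.78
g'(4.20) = -149.84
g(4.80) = -346.98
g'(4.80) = -188.24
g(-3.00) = 14.00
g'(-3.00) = -26.00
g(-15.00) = 5654.00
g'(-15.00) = -1202.00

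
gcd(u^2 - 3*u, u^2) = u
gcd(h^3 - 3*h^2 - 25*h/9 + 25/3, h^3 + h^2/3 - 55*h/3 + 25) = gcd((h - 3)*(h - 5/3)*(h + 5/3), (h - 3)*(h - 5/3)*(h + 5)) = h^2 - 14*h/3 + 5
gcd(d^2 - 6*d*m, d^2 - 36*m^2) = d - 6*m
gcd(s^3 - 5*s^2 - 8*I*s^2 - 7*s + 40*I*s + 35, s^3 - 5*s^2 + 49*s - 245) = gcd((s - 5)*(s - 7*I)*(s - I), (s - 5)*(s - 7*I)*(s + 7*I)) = s^2 + s*(-5 - 7*I) + 35*I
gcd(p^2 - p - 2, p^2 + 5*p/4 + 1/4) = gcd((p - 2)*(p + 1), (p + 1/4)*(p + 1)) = p + 1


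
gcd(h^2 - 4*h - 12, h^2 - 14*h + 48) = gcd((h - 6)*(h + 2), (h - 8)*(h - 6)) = h - 6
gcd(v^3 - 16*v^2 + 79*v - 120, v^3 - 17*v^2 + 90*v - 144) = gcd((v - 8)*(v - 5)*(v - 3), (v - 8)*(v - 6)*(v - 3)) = v^2 - 11*v + 24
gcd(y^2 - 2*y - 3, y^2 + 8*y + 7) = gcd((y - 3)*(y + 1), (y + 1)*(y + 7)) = y + 1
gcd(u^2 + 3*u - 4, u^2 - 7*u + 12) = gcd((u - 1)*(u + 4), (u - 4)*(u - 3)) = 1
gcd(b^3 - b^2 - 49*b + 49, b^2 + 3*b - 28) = b + 7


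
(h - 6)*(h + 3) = h^2 - 3*h - 18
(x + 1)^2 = x^2 + 2*x + 1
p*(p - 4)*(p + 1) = p^3 - 3*p^2 - 4*p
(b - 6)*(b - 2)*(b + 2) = b^3 - 6*b^2 - 4*b + 24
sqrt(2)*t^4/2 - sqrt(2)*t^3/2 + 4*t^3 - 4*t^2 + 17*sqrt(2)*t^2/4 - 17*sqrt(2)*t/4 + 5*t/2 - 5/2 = (t - 1)*(t + sqrt(2)/2)*(t + 5*sqrt(2)/2)*(sqrt(2)*t/2 + 1)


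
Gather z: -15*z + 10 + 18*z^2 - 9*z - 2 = 18*z^2 - 24*z + 8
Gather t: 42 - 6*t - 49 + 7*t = t - 7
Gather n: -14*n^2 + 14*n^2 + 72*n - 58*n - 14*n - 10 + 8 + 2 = 0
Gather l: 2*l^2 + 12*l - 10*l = 2*l^2 + 2*l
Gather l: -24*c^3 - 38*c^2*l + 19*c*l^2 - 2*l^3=-24*c^3 - 38*c^2*l + 19*c*l^2 - 2*l^3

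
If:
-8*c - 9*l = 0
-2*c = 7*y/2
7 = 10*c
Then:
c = 7/10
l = -28/45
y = -2/5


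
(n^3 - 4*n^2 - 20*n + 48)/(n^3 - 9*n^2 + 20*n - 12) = (n + 4)/(n - 1)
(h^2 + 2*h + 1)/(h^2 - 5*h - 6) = (h + 1)/(h - 6)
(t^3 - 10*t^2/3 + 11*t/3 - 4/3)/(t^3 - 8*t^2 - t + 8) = (3*t^2 - 7*t + 4)/(3*(t^2 - 7*t - 8))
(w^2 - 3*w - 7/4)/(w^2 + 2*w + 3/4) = (2*w - 7)/(2*w + 3)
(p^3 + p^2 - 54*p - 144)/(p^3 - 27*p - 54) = (p^2 - 2*p - 48)/(p^2 - 3*p - 18)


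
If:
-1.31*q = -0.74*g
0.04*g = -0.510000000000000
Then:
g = -12.75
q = -7.20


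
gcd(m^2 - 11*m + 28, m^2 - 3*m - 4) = m - 4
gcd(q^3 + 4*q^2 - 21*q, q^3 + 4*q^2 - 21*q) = q^3 + 4*q^2 - 21*q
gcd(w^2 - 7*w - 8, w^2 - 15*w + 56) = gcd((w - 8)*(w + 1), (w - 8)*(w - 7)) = w - 8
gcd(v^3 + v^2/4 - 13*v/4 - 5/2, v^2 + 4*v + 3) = v + 1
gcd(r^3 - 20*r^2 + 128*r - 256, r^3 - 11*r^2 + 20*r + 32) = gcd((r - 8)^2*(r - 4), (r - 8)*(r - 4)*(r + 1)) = r^2 - 12*r + 32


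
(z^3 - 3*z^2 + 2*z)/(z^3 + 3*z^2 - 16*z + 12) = z/(z + 6)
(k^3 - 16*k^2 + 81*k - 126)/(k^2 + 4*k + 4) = (k^3 - 16*k^2 + 81*k - 126)/(k^2 + 4*k + 4)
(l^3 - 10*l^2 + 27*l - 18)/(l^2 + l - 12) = (l^2 - 7*l + 6)/(l + 4)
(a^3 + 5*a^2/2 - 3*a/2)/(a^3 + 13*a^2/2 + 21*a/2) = (2*a - 1)/(2*a + 7)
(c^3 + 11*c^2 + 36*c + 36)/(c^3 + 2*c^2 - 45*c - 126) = (c + 2)/(c - 7)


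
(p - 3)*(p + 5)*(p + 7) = p^3 + 9*p^2 - p - 105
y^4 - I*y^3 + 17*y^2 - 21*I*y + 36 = (y - 3*I)^2*(y + I)*(y + 4*I)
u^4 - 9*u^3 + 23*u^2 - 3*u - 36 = (u - 4)*(u - 3)^2*(u + 1)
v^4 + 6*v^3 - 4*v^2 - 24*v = v*(v - 2)*(v + 2)*(v + 6)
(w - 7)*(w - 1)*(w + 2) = w^3 - 6*w^2 - 9*w + 14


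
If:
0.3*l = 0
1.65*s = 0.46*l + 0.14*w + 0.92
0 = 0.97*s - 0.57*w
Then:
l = 0.00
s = 0.65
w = 1.11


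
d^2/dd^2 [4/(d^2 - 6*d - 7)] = 8*(d^2 - 6*d - 4*(d - 3)^2 - 7)/(-d^2 + 6*d + 7)^3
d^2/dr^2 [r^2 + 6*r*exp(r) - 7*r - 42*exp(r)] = 6*r*exp(r) - 30*exp(r) + 2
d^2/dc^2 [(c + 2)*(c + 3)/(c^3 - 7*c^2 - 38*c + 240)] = 2*(c^6 + 15*c^5 + 45*c^4 - 1847*c^3 - 1962*c^2 + 25668*c + 121944)/(c^9 - 21*c^8 + 33*c^7 + 1973*c^6 - 11334*c^5 - 49764*c^4 + 500968*c^3 - 169920*c^2 - 6566400*c + 13824000)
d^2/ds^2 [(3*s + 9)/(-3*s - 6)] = -2/(s + 2)^3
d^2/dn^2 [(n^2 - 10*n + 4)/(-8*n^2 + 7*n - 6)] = 8*(146*n^3 - 156*n^2 - 192*n + 95)/(512*n^6 - 1344*n^5 + 2328*n^4 - 2359*n^3 + 1746*n^2 - 756*n + 216)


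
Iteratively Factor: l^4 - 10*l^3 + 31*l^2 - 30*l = (l - 2)*(l^3 - 8*l^2 + 15*l) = l*(l - 2)*(l^2 - 8*l + 15) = l*(l - 3)*(l - 2)*(l - 5)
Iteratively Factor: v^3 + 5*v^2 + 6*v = (v + 2)*(v^2 + 3*v) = v*(v + 2)*(v + 3)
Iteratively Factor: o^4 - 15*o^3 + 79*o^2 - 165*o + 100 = (o - 4)*(o^3 - 11*o^2 + 35*o - 25) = (o - 4)*(o - 1)*(o^2 - 10*o + 25) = (o - 5)*(o - 4)*(o - 1)*(o - 5)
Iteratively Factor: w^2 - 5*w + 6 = (w - 2)*(w - 3)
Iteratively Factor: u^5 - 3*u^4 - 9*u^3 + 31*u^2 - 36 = (u + 3)*(u^4 - 6*u^3 + 9*u^2 + 4*u - 12) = (u + 1)*(u + 3)*(u^3 - 7*u^2 + 16*u - 12) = (u - 3)*(u + 1)*(u + 3)*(u^2 - 4*u + 4) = (u - 3)*(u - 2)*(u + 1)*(u + 3)*(u - 2)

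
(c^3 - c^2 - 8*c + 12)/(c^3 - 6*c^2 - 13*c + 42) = (c - 2)/(c - 7)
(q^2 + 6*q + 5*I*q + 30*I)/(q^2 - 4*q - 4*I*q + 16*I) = (q^2 + q*(6 + 5*I) + 30*I)/(q^2 - 4*q*(1 + I) + 16*I)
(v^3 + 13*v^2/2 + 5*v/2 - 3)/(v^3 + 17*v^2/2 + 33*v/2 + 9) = (2*v - 1)/(2*v + 3)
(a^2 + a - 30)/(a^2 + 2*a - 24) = (a - 5)/(a - 4)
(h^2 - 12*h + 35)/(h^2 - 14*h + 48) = (h^2 - 12*h + 35)/(h^2 - 14*h + 48)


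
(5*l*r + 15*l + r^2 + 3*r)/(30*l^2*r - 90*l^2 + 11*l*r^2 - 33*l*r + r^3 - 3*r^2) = (r + 3)/(6*l*r - 18*l + r^2 - 3*r)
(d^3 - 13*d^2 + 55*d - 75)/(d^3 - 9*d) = (d^2 - 10*d + 25)/(d*(d + 3))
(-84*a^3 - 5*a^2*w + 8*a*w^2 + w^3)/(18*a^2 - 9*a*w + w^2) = (28*a^2 + 11*a*w + w^2)/(-6*a + w)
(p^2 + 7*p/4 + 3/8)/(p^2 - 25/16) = 2*(8*p^2 + 14*p + 3)/(16*p^2 - 25)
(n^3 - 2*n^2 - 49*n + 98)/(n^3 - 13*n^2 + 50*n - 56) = (n + 7)/(n - 4)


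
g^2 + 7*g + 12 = (g + 3)*(g + 4)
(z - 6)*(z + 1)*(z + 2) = z^3 - 3*z^2 - 16*z - 12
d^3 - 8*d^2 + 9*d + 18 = (d - 6)*(d - 3)*(d + 1)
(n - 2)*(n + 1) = n^2 - n - 2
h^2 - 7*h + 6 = (h - 6)*(h - 1)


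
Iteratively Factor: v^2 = (v)*(v)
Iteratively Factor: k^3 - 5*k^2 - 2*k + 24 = (k - 3)*(k^2 - 2*k - 8) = (k - 4)*(k - 3)*(k + 2)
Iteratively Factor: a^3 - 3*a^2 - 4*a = (a - 4)*(a^2 + a) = (a - 4)*(a + 1)*(a)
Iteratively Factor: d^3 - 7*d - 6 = (d + 1)*(d^2 - d - 6) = (d + 1)*(d + 2)*(d - 3)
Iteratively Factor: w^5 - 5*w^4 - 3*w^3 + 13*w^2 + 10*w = (w - 5)*(w^4 - 3*w^2 - 2*w) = (w - 5)*(w + 1)*(w^3 - w^2 - 2*w) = w*(w - 5)*(w + 1)*(w^2 - w - 2) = w*(w - 5)*(w + 1)^2*(w - 2)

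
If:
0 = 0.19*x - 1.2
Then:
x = 6.32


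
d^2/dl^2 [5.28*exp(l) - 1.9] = 5.28*exp(l)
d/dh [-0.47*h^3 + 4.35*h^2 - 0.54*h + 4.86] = -1.41*h^2 + 8.7*h - 0.54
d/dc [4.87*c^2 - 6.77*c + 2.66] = 9.74*c - 6.77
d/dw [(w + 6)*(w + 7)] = 2*w + 13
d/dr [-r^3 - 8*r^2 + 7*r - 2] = -3*r^2 - 16*r + 7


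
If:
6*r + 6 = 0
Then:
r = -1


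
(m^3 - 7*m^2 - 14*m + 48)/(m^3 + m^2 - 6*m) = (m - 8)/m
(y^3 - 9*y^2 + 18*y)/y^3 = 1 - 9/y + 18/y^2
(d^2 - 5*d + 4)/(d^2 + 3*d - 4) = (d - 4)/(d + 4)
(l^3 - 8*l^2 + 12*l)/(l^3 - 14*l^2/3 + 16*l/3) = 3*(l - 6)/(3*l - 8)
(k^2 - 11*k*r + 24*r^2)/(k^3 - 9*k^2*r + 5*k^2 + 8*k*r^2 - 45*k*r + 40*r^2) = (-k + 3*r)/(-k^2 + k*r - 5*k + 5*r)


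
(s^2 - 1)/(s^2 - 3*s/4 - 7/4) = 4*(s - 1)/(4*s - 7)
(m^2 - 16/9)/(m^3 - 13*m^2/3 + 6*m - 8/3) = (m + 4/3)/(m^2 - 3*m + 2)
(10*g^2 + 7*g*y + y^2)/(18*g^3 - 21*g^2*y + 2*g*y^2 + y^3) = (10*g^2 + 7*g*y + y^2)/(18*g^3 - 21*g^2*y + 2*g*y^2 + y^3)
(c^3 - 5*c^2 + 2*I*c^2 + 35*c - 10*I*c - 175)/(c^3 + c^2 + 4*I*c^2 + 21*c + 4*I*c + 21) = (c^2 - 5*c*(1 + I) + 25*I)/(c^2 + c*(1 - 3*I) - 3*I)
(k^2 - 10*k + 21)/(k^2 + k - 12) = (k - 7)/(k + 4)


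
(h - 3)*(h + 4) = h^2 + h - 12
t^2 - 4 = (t - 2)*(t + 2)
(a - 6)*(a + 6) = a^2 - 36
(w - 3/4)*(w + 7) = w^2 + 25*w/4 - 21/4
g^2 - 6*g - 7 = (g - 7)*(g + 1)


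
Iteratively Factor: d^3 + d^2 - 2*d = (d + 2)*(d^2 - d) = (d - 1)*(d + 2)*(d)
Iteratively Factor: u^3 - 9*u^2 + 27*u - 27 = (u - 3)*(u^2 - 6*u + 9) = (u - 3)^2*(u - 3)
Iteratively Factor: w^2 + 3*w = (w + 3)*(w)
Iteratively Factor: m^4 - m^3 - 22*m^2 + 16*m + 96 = (m + 4)*(m^3 - 5*m^2 - 2*m + 24) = (m - 3)*(m + 4)*(m^2 - 2*m - 8) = (m - 4)*(m - 3)*(m + 4)*(m + 2)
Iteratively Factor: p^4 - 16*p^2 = (p)*(p^3 - 16*p) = p^2*(p^2 - 16) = p^2*(p - 4)*(p + 4)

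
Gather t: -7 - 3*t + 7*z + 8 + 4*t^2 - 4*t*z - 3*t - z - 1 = 4*t^2 + t*(-4*z - 6) + 6*z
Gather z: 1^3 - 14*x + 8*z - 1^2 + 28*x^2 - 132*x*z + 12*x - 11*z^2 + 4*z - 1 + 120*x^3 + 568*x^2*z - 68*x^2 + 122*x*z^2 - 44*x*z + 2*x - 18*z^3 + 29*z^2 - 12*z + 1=120*x^3 - 40*x^2 - 18*z^3 + z^2*(122*x + 18) + z*(568*x^2 - 176*x)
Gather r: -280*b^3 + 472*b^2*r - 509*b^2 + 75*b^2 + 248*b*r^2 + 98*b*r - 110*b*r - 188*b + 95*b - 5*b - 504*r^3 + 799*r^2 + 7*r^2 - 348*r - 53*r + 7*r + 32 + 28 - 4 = -280*b^3 - 434*b^2 - 98*b - 504*r^3 + r^2*(248*b + 806) + r*(472*b^2 - 12*b - 394) + 56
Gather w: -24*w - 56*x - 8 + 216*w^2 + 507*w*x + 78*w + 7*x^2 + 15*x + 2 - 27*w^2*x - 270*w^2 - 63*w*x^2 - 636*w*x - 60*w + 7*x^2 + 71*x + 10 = w^2*(-27*x - 54) + w*(-63*x^2 - 129*x - 6) + 14*x^2 + 30*x + 4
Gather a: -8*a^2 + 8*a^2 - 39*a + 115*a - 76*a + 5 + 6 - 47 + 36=0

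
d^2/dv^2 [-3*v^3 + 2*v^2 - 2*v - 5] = 4 - 18*v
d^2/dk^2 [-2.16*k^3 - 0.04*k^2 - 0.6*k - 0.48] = -12.96*k - 0.08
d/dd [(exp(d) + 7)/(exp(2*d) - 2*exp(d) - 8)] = (2*(1 - exp(d))*(exp(d) + 7) + exp(2*d) - 2*exp(d) - 8)*exp(d)/(-exp(2*d) + 2*exp(d) + 8)^2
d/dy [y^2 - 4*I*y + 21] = 2*y - 4*I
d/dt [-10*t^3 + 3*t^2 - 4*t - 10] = -30*t^2 + 6*t - 4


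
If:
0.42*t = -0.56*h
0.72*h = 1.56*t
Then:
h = 0.00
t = 0.00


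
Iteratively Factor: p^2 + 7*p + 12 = (p + 3)*(p + 4)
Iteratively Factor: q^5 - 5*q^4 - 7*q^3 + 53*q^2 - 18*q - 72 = (q - 4)*(q^4 - q^3 - 11*q^2 + 9*q + 18) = (q - 4)*(q + 1)*(q^3 - 2*q^2 - 9*q + 18) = (q - 4)*(q + 1)*(q + 3)*(q^2 - 5*q + 6) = (q - 4)*(q - 3)*(q + 1)*(q + 3)*(q - 2)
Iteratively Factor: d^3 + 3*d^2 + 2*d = (d + 1)*(d^2 + 2*d) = d*(d + 1)*(d + 2)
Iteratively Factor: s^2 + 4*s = (s)*(s + 4)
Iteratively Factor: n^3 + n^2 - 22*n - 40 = (n + 4)*(n^2 - 3*n - 10) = (n + 2)*(n + 4)*(n - 5)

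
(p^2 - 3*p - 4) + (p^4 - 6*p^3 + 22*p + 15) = p^4 - 6*p^3 + p^2 + 19*p + 11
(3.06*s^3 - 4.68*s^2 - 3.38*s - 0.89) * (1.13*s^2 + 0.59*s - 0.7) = 3.4578*s^5 - 3.483*s^4 - 8.7226*s^3 + 0.2761*s^2 + 1.8409*s + 0.623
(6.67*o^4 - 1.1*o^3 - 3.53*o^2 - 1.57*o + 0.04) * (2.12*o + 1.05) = 14.1404*o^5 + 4.6715*o^4 - 8.6386*o^3 - 7.0349*o^2 - 1.5637*o + 0.042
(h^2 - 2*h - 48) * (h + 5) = h^3 + 3*h^2 - 58*h - 240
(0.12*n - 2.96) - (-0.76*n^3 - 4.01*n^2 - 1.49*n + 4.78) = 0.76*n^3 + 4.01*n^2 + 1.61*n - 7.74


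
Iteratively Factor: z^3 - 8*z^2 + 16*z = (z - 4)*(z^2 - 4*z) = (z - 4)^2*(z)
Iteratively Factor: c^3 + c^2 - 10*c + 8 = (c - 2)*(c^2 + 3*c - 4) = (c - 2)*(c + 4)*(c - 1)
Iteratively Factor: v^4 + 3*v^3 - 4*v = (v)*(v^3 + 3*v^2 - 4) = v*(v - 1)*(v^2 + 4*v + 4) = v*(v - 1)*(v + 2)*(v + 2)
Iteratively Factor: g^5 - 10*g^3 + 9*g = (g)*(g^4 - 10*g^2 + 9) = g*(g - 3)*(g^3 + 3*g^2 - g - 3) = g*(g - 3)*(g - 1)*(g^2 + 4*g + 3) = g*(g - 3)*(g - 1)*(g + 1)*(g + 3)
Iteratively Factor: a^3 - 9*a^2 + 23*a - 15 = (a - 5)*(a^2 - 4*a + 3) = (a - 5)*(a - 3)*(a - 1)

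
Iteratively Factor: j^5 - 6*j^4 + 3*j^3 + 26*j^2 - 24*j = (j - 1)*(j^4 - 5*j^3 - 2*j^2 + 24*j) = (j - 4)*(j - 1)*(j^3 - j^2 - 6*j) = (j - 4)*(j - 3)*(j - 1)*(j^2 + 2*j) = j*(j - 4)*(j - 3)*(j - 1)*(j + 2)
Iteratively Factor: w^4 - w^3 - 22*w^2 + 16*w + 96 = (w + 4)*(w^3 - 5*w^2 - 2*w + 24) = (w - 3)*(w + 4)*(w^2 - 2*w - 8) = (w - 3)*(w + 2)*(w + 4)*(w - 4)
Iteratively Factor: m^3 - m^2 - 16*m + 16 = (m + 4)*(m^2 - 5*m + 4) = (m - 1)*(m + 4)*(m - 4)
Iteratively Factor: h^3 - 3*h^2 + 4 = (h - 2)*(h^2 - h - 2) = (h - 2)^2*(h + 1)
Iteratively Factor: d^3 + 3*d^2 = (d)*(d^2 + 3*d) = d^2*(d + 3)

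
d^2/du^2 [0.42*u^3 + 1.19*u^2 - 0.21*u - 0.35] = 2.52*u + 2.38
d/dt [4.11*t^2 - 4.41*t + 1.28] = 8.22*t - 4.41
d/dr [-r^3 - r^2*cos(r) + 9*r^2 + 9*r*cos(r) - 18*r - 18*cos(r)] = r^2*sin(r) - 3*r^2 - 9*r*sin(r) - 2*r*cos(r) + 18*r + 18*sin(r) + 9*cos(r) - 18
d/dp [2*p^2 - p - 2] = 4*p - 1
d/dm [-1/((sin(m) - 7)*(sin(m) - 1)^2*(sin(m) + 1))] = 4*(sin(m)^2 - 5*sin(m) - 2)/((sin(m) - 7)^2*(sin(m) - 1)*cos(m)^3)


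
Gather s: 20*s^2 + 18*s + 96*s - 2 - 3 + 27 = 20*s^2 + 114*s + 22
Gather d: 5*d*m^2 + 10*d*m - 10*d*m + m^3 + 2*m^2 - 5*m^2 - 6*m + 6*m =5*d*m^2 + m^3 - 3*m^2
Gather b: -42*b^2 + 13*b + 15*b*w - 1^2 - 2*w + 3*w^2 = -42*b^2 + b*(15*w + 13) + 3*w^2 - 2*w - 1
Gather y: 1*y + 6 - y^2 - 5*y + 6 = -y^2 - 4*y + 12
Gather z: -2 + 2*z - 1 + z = 3*z - 3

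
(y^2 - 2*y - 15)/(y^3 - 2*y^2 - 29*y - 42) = (y - 5)/(y^2 - 5*y - 14)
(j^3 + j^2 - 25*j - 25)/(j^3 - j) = (j^2 - 25)/(j*(j - 1))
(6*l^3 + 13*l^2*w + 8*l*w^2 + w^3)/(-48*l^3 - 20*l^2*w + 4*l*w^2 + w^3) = (l^2 + 2*l*w + w^2)/(-8*l^2 - 2*l*w + w^2)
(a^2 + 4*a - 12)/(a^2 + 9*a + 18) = (a - 2)/(a + 3)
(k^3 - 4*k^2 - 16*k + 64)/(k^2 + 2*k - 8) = (k^2 - 8*k + 16)/(k - 2)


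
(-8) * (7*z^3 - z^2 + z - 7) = -56*z^3 + 8*z^2 - 8*z + 56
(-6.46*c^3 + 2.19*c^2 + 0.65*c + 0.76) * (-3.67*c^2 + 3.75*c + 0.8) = 23.7082*c^5 - 32.2623*c^4 + 0.659*c^3 + 1.4003*c^2 + 3.37*c + 0.608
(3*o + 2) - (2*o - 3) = o + 5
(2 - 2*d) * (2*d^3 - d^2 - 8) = -4*d^4 + 6*d^3 - 2*d^2 + 16*d - 16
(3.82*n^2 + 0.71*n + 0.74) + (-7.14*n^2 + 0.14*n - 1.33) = -3.32*n^2 + 0.85*n - 0.59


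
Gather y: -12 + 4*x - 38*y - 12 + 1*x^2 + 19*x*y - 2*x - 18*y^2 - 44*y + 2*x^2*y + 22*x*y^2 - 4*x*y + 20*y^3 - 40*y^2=x^2 + 2*x + 20*y^3 + y^2*(22*x - 58) + y*(2*x^2 + 15*x - 82) - 24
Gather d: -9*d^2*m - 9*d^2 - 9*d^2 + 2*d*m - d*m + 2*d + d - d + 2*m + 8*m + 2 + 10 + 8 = d^2*(-9*m - 18) + d*(m + 2) + 10*m + 20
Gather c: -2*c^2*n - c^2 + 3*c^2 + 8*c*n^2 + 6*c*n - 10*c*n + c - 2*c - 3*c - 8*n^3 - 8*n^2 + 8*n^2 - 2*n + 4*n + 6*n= c^2*(2 - 2*n) + c*(8*n^2 - 4*n - 4) - 8*n^3 + 8*n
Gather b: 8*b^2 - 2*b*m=8*b^2 - 2*b*m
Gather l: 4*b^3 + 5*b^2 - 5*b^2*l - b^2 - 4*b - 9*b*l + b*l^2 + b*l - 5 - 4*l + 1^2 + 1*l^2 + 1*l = 4*b^3 + 4*b^2 - 4*b + l^2*(b + 1) + l*(-5*b^2 - 8*b - 3) - 4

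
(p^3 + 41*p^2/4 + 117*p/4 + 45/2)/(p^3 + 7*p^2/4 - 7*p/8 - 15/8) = 2*(p^2 + 9*p + 18)/(2*p^2 + p - 3)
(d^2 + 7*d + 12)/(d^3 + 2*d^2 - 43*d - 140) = (d + 3)/(d^2 - 2*d - 35)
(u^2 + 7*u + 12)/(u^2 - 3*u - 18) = (u + 4)/(u - 6)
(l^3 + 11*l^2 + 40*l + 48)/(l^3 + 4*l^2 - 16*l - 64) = (l + 3)/(l - 4)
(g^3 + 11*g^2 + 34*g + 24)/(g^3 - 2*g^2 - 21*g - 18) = (g^2 + 10*g + 24)/(g^2 - 3*g - 18)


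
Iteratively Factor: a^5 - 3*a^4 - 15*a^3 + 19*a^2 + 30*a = (a + 3)*(a^4 - 6*a^3 + 3*a^2 + 10*a) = (a - 5)*(a + 3)*(a^3 - a^2 - 2*a) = a*(a - 5)*(a + 3)*(a^2 - a - 2) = a*(a - 5)*(a + 1)*(a + 3)*(a - 2)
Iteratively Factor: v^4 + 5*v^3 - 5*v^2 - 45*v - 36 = (v + 3)*(v^3 + 2*v^2 - 11*v - 12) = (v - 3)*(v + 3)*(v^2 + 5*v + 4) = (v - 3)*(v + 1)*(v + 3)*(v + 4)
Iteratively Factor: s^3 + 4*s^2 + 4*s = (s)*(s^2 + 4*s + 4) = s*(s + 2)*(s + 2)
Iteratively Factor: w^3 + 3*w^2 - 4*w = (w - 1)*(w^2 + 4*w) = w*(w - 1)*(w + 4)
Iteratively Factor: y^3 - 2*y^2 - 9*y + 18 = (y + 3)*(y^2 - 5*y + 6) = (y - 2)*(y + 3)*(y - 3)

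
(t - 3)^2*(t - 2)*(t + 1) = t^4 - 7*t^3 + 13*t^2 + 3*t - 18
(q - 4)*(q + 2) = q^2 - 2*q - 8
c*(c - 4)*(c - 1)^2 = c^4 - 6*c^3 + 9*c^2 - 4*c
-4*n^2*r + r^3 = r*(-2*n + r)*(2*n + r)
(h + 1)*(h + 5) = h^2 + 6*h + 5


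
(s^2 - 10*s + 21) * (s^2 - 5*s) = s^4 - 15*s^3 + 71*s^2 - 105*s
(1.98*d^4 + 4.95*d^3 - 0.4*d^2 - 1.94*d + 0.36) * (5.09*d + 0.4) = 10.0782*d^5 + 25.9875*d^4 - 0.0559999999999998*d^3 - 10.0346*d^2 + 1.0564*d + 0.144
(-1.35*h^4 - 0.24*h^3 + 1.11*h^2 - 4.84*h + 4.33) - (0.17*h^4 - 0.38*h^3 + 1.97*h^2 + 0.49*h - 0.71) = -1.52*h^4 + 0.14*h^3 - 0.86*h^2 - 5.33*h + 5.04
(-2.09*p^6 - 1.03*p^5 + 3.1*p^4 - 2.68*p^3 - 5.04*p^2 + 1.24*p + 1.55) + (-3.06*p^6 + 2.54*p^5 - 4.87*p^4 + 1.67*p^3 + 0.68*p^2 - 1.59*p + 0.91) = -5.15*p^6 + 1.51*p^5 - 1.77*p^4 - 1.01*p^3 - 4.36*p^2 - 0.35*p + 2.46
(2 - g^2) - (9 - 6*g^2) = 5*g^2 - 7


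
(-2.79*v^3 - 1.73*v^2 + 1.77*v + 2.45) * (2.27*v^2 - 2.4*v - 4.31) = -6.3333*v^5 + 2.7689*v^4 + 20.1948*v^3 + 8.7698*v^2 - 13.5087*v - 10.5595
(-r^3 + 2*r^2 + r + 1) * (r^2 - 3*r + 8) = -r^5 + 5*r^4 - 13*r^3 + 14*r^2 + 5*r + 8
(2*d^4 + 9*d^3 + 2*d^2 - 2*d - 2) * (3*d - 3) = 6*d^5 + 21*d^4 - 21*d^3 - 12*d^2 + 6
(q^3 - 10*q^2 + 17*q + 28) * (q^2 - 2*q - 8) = q^5 - 12*q^4 + 29*q^3 + 74*q^2 - 192*q - 224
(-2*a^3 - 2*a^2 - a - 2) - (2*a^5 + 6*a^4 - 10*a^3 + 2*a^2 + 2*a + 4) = -2*a^5 - 6*a^4 + 8*a^3 - 4*a^2 - 3*a - 6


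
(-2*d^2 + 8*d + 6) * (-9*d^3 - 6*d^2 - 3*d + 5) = 18*d^5 - 60*d^4 - 96*d^3 - 70*d^2 + 22*d + 30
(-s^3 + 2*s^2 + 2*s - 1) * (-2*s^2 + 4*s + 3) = 2*s^5 - 8*s^4 + s^3 + 16*s^2 + 2*s - 3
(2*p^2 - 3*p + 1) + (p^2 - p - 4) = 3*p^2 - 4*p - 3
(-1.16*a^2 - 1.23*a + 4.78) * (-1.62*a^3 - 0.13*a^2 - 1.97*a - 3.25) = 1.8792*a^5 + 2.1434*a^4 - 5.2985*a^3 + 5.5717*a^2 - 5.4191*a - 15.535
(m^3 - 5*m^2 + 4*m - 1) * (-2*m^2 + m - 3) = -2*m^5 + 11*m^4 - 16*m^3 + 21*m^2 - 13*m + 3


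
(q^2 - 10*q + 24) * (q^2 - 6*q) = q^4 - 16*q^3 + 84*q^2 - 144*q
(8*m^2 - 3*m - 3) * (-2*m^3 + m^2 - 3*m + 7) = -16*m^5 + 14*m^4 - 21*m^3 + 62*m^2 - 12*m - 21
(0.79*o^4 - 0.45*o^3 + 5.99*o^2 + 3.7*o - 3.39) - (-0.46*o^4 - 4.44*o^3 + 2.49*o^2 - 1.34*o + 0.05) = 1.25*o^4 + 3.99*o^3 + 3.5*o^2 + 5.04*o - 3.44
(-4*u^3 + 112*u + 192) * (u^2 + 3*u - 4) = -4*u^5 - 12*u^4 + 128*u^3 + 528*u^2 + 128*u - 768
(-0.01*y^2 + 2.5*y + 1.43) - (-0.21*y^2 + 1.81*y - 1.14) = 0.2*y^2 + 0.69*y + 2.57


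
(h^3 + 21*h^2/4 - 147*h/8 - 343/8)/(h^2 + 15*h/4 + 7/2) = (2*h^2 + 7*h - 49)/(2*(h + 2))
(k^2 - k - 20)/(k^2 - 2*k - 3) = (-k^2 + k + 20)/(-k^2 + 2*k + 3)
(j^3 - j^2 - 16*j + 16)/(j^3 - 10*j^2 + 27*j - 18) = (j^2 - 16)/(j^2 - 9*j + 18)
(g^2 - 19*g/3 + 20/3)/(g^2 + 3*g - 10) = (3*g^2 - 19*g + 20)/(3*(g^2 + 3*g - 10))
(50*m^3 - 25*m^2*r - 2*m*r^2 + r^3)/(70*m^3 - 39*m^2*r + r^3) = (5*m + r)/(7*m + r)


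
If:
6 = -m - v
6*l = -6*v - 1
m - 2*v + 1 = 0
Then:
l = 3/2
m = -13/3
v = -5/3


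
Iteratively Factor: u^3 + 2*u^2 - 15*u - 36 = (u - 4)*(u^2 + 6*u + 9) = (u - 4)*(u + 3)*(u + 3)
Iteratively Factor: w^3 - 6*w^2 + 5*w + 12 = (w + 1)*(w^2 - 7*w + 12) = (w - 4)*(w + 1)*(w - 3)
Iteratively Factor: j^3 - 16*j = (j - 4)*(j^2 + 4*j) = j*(j - 4)*(j + 4)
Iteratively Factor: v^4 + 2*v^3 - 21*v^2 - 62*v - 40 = (v + 2)*(v^3 - 21*v - 20) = (v + 1)*(v + 2)*(v^2 - v - 20) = (v + 1)*(v + 2)*(v + 4)*(v - 5)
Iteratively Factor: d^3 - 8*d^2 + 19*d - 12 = (d - 3)*(d^2 - 5*d + 4) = (d - 3)*(d - 1)*(d - 4)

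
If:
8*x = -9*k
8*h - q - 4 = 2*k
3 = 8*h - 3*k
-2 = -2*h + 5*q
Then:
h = 12/17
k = 15/17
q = -2/17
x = -135/136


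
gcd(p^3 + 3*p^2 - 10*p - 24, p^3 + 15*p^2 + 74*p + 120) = p + 4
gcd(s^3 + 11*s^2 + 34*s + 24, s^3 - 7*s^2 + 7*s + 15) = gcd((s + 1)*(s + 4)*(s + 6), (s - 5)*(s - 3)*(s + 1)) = s + 1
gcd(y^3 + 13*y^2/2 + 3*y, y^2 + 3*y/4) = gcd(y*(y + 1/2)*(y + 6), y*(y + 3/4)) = y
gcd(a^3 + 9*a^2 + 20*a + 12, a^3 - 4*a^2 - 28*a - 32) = a + 2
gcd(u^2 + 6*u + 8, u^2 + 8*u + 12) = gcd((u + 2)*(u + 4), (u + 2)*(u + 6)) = u + 2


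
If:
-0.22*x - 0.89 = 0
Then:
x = -4.05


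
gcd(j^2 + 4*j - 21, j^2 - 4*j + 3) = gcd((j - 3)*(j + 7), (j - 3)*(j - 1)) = j - 3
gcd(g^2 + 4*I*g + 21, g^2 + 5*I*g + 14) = g + 7*I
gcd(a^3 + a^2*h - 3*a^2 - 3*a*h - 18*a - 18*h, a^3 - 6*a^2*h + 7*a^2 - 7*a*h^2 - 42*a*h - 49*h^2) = a + h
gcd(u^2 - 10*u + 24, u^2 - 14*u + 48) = u - 6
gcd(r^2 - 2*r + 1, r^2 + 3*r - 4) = r - 1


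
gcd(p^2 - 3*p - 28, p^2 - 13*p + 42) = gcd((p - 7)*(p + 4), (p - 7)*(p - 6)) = p - 7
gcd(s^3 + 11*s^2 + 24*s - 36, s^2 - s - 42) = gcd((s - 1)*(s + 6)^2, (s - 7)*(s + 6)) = s + 6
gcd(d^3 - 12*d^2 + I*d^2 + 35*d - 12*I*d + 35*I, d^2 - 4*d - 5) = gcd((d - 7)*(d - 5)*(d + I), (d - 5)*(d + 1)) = d - 5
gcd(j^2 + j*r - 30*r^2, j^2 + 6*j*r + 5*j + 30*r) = j + 6*r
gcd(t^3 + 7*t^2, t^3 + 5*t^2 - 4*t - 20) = 1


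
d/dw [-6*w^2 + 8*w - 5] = 8 - 12*w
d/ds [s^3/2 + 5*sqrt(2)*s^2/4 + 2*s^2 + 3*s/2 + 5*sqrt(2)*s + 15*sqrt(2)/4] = 3*s^2/2 + 5*sqrt(2)*s/2 + 4*s + 3/2 + 5*sqrt(2)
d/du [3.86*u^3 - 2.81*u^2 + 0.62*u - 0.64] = 11.58*u^2 - 5.62*u + 0.62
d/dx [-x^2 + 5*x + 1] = 5 - 2*x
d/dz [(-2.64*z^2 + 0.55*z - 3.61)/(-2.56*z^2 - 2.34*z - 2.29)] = (7.5856*z^2 - 6.392*z - 9.7069)/(6.5536*z^4 + 11.9808*z^3 + 17.2004*z^2 + 10.7172*z + 5.2441)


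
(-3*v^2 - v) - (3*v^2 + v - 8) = -6*v^2 - 2*v + 8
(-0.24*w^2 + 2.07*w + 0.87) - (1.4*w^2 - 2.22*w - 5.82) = -1.64*w^2 + 4.29*w + 6.69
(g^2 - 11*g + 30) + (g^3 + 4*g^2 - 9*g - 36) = g^3 + 5*g^2 - 20*g - 6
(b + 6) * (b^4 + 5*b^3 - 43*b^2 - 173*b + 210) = b^5 + 11*b^4 - 13*b^3 - 431*b^2 - 828*b + 1260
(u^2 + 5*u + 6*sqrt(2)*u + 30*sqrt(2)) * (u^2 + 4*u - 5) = u^4 + 6*sqrt(2)*u^3 + 9*u^3 + 15*u^2 + 54*sqrt(2)*u^2 - 25*u + 90*sqrt(2)*u - 150*sqrt(2)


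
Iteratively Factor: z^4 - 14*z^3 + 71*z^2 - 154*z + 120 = (z - 4)*(z^3 - 10*z^2 + 31*z - 30) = (z - 5)*(z - 4)*(z^2 - 5*z + 6) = (z - 5)*(z - 4)*(z - 3)*(z - 2)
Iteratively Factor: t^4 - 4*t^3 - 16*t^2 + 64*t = (t - 4)*(t^3 - 16*t) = t*(t - 4)*(t^2 - 16) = t*(t - 4)^2*(t + 4)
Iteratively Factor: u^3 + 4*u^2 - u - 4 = (u + 1)*(u^2 + 3*u - 4) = (u - 1)*(u + 1)*(u + 4)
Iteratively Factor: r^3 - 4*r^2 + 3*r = (r - 1)*(r^2 - 3*r) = (r - 3)*(r - 1)*(r)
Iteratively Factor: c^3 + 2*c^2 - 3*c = (c - 1)*(c^2 + 3*c) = (c - 1)*(c + 3)*(c)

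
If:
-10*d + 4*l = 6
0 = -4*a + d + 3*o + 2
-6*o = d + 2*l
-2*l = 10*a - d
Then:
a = -2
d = 17/4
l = 97/8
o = -19/4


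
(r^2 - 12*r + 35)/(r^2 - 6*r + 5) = (r - 7)/(r - 1)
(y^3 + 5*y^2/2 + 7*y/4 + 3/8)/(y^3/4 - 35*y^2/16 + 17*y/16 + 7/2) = 2*(8*y^3 + 20*y^2 + 14*y + 3)/(4*y^3 - 35*y^2 + 17*y + 56)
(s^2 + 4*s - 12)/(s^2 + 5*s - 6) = (s - 2)/(s - 1)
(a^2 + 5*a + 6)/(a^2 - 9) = (a + 2)/(a - 3)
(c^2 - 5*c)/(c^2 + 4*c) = (c - 5)/(c + 4)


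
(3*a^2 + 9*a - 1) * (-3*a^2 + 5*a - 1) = -9*a^4 - 12*a^3 + 45*a^2 - 14*a + 1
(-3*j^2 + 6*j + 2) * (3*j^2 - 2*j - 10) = -9*j^4 + 24*j^3 + 24*j^2 - 64*j - 20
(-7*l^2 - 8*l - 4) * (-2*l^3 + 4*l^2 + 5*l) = 14*l^5 - 12*l^4 - 59*l^3 - 56*l^2 - 20*l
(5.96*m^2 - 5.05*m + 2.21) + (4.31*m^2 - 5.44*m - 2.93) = 10.27*m^2 - 10.49*m - 0.72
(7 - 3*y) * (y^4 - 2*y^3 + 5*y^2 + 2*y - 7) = -3*y^5 + 13*y^4 - 29*y^3 + 29*y^2 + 35*y - 49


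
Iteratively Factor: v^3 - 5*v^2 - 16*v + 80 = (v - 4)*(v^2 - v - 20) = (v - 4)*(v + 4)*(v - 5)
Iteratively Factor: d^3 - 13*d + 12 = (d + 4)*(d^2 - 4*d + 3) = (d - 1)*(d + 4)*(d - 3)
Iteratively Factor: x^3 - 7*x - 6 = (x + 1)*(x^2 - x - 6) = (x + 1)*(x + 2)*(x - 3)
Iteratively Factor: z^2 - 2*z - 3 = (z - 3)*(z + 1)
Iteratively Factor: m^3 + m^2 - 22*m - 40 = (m - 5)*(m^2 + 6*m + 8) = (m - 5)*(m + 2)*(m + 4)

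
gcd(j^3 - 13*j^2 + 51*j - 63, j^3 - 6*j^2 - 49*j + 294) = j - 7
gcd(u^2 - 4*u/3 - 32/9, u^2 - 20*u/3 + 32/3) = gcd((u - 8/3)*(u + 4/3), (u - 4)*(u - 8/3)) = u - 8/3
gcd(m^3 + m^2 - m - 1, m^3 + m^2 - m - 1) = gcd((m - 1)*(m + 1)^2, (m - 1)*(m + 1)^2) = m^3 + m^2 - m - 1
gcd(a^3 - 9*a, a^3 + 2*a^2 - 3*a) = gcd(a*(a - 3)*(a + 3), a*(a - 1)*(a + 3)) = a^2 + 3*a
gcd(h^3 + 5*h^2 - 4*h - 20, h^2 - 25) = h + 5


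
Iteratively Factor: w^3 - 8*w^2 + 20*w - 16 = (w - 2)*(w^2 - 6*w + 8) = (w - 2)^2*(w - 4)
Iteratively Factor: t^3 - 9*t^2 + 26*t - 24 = (t - 3)*(t^2 - 6*t + 8) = (t - 4)*(t - 3)*(t - 2)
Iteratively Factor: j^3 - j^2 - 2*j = (j + 1)*(j^2 - 2*j) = (j - 2)*(j + 1)*(j)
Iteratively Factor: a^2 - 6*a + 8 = (a - 4)*(a - 2)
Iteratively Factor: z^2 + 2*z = (z + 2)*(z)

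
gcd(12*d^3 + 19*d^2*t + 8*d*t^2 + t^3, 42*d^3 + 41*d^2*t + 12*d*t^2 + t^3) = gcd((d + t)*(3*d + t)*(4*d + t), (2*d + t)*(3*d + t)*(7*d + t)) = 3*d + t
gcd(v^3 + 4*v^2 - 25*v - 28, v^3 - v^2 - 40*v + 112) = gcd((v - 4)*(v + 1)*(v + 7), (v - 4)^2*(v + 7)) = v^2 + 3*v - 28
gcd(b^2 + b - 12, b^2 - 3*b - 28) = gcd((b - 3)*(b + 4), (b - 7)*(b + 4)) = b + 4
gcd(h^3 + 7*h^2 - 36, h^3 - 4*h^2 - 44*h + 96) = h^2 + 4*h - 12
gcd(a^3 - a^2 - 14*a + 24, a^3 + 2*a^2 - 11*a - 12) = a^2 + a - 12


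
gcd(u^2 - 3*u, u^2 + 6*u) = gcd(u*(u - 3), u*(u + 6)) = u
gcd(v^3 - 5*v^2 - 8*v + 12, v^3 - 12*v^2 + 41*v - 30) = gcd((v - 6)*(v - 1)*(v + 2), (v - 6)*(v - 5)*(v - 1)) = v^2 - 7*v + 6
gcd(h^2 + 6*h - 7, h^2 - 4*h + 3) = h - 1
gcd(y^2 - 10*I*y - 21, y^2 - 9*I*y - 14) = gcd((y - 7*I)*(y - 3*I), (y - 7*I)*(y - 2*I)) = y - 7*I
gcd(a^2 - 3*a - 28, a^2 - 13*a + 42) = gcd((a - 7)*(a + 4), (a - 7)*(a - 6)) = a - 7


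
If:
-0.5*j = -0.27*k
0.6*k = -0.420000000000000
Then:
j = -0.38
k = -0.70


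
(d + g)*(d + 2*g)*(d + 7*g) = d^3 + 10*d^2*g + 23*d*g^2 + 14*g^3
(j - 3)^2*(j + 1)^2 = j^4 - 4*j^3 - 2*j^2 + 12*j + 9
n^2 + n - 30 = (n - 5)*(n + 6)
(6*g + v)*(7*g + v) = 42*g^2 + 13*g*v + v^2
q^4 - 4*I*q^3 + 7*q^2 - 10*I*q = q*(q - 5*I)*(q - I)*(q + 2*I)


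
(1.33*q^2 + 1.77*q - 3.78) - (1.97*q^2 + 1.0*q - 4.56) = -0.64*q^2 + 0.77*q + 0.78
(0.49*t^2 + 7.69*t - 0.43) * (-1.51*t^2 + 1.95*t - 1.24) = -0.7399*t^4 - 10.6564*t^3 + 15.0372*t^2 - 10.3741*t + 0.5332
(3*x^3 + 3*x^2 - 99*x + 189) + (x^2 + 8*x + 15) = 3*x^3 + 4*x^2 - 91*x + 204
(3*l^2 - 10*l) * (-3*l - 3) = -9*l^3 + 21*l^2 + 30*l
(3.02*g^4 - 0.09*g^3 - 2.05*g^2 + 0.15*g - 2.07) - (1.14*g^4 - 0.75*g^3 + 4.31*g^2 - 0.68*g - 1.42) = 1.88*g^4 + 0.66*g^3 - 6.36*g^2 + 0.83*g - 0.65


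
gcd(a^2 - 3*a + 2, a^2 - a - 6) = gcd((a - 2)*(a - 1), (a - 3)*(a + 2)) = 1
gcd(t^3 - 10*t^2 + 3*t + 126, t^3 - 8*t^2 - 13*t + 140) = t - 7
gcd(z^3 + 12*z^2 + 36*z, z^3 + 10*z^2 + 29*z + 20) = 1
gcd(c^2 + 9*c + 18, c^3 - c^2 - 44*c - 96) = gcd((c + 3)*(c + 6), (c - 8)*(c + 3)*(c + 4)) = c + 3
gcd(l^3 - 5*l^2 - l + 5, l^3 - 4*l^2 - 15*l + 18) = l - 1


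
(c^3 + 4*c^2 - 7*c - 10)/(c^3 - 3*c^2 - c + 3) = (c^2 + 3*c - 10)/(c^2 - 4*c + 3)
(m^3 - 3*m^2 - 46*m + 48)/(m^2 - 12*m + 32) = (m^2 + 5*m - 6)/(m - 4)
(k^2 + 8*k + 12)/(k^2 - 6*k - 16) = (k + 6)/(k - 8)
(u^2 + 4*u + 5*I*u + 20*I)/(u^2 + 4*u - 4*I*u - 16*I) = (u + 5*I)/(u - 4*I)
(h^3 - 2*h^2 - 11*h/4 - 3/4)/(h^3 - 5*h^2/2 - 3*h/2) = (h + 1/2)/h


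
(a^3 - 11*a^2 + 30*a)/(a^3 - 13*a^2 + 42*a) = (a - 5)/(a - 7)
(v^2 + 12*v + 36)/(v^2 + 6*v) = (v + 6)/v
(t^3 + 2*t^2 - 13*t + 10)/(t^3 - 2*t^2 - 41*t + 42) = (t^2 + 3*t - 10)/(t^2 - t - 42)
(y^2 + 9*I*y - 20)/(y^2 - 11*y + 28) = (y^2 + 9*I*y - 20)/(y^2 - 11*y + 28)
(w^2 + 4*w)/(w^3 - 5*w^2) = (w + 4)/(w*(w - 5))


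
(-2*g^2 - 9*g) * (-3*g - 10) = 6*g^3 + 47*g^2 + 90*g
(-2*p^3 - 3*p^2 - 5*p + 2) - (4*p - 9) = -2*p^3 - 3*p^2 - 9*p + 11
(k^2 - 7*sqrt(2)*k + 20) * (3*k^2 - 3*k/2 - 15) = 3*k^4 - 21*sqrt(2)*k^3 - 3*k^3/2 + 21*sqrt(2)*k^2/2 + 45*k^2 - 30*k + 105*sqrt(2)*k - 300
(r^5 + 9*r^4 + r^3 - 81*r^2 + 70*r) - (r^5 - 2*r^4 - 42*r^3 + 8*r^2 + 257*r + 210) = 11*r^4 + 43*r^3 - 89*r^2 - 187*r - 210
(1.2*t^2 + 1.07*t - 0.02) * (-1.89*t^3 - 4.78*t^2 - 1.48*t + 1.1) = -2.268*t^5 - 7.7583*t^4 - 6.8528*t^3 - 0.168*t^2 + 1.2066*t - 0.022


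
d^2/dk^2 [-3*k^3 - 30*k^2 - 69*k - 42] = -18*k - 60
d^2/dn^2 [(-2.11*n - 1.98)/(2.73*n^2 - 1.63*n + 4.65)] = (-(2.11*n + 1.98)*(5.46*n - 1.63)*(10.92*n - 3.26) + (34.5618*n + 3.9322)*(2.73*n^2 - 1.63*n + 4.65))/(2.73*n^2 - 1.63*n + 4.65)^3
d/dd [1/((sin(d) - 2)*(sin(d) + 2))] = -sin(2*d)/((sin(d) - 2)^2*(sin(d) + 2)^2)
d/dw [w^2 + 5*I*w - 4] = 2*w + 5*I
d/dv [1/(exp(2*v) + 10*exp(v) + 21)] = 2*(-exp(v) - 5)*exp(v)/(exp(2*v) + 10*exp(v) + 21)^2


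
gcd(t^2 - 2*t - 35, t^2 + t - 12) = 1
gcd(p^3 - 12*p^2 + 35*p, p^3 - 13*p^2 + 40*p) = p^2 - 5*p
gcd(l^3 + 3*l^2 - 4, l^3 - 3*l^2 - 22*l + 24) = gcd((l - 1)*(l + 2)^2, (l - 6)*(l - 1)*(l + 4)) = l - 1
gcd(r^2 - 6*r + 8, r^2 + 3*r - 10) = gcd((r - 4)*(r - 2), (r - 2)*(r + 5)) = r - 2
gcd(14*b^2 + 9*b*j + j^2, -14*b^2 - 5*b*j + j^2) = 2*b + j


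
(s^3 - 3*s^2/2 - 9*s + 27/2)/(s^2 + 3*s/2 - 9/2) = s - 3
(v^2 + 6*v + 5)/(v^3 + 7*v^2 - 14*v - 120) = (v + 1)/(v^2 + 2*v - 24)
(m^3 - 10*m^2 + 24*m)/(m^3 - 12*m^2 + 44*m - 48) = m/(m - 2)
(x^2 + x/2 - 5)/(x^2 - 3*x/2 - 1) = (2*x + 5)/(2*x + 1)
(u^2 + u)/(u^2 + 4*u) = (u + 1)/(u + 4)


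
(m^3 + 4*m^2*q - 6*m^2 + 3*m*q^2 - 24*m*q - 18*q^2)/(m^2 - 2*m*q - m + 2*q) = (m^3 + 4*m^2*q - 6*m^2 + 3*m*q^2 - 24*m*q - 18*q^2)/(m^2 - 2*m*q - m + 2*q)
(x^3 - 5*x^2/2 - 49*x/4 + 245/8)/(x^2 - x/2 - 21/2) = (x^2 + x - 35/4)/(x + 3)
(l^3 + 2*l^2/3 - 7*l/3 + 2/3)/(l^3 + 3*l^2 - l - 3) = (3*l^2 + 5*l - 2)/(3*(l^2 + 4*l + 3))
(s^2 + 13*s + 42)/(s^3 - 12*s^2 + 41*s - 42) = (s^2 + 13*s + 42)/(s^3 - 12*s^2 + 41*s - 42)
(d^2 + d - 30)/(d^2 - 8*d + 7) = (d^2 + d - 30)/(d^2 - 8*d + 7)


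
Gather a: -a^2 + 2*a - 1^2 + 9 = -a^2 + 2*a + 8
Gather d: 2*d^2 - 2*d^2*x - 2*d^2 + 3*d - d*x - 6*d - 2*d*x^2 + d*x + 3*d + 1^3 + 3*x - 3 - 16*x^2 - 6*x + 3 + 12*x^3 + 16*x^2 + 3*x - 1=-2*d^2*x - 2*d*x^2 + 12*x^3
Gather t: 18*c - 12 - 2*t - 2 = 18*c - 2*t - 14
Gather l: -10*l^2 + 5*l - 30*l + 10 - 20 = -10*l^2 - 25*l - 10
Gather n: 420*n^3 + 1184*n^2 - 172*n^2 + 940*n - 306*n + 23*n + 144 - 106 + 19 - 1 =420*n^3 + 1012*n^2 + 657*n + 56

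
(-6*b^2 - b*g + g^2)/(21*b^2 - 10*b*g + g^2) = (-2*b - g)/(7*b - g)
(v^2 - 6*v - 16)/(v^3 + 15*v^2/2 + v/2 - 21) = 2*(v - 8)/(2*v^2 + 11*v - 21)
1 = 1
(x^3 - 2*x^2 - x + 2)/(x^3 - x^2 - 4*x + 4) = (x + 1)/(x + 2)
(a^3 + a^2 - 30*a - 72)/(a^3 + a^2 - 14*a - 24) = (a^2 - 2*a - 24)/(a^2 - 2*a - 8)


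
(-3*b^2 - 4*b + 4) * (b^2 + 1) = -3*b^4 - 4*b^3 + b^2 - 4*b + 4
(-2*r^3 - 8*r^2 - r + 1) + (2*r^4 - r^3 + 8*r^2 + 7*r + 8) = 2*r^4 - 3*r^3 + 6*r + 9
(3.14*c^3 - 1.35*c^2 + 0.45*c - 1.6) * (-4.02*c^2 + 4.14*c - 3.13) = -12.6228*c^5 + 18.4266*c^4 - 17.2262*c^3 + 12.5205*c^2 - 8.0325*c + 5.008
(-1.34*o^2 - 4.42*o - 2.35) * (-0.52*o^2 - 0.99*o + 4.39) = 0.6968*o^4 + 3.625*o^3 - 0.2848*o^2 - 17.0773*o - 10.3165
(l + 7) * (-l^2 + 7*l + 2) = -l^3 + 51*l + 14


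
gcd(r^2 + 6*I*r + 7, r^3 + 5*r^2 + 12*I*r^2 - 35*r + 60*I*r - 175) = r + 7*I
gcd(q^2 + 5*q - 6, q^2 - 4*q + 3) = q - 1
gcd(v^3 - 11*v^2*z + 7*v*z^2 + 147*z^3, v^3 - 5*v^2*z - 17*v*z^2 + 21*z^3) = -v^2 + 4*v*z + 21*z^2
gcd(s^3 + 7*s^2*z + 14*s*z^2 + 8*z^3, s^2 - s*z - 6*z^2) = s + 2*z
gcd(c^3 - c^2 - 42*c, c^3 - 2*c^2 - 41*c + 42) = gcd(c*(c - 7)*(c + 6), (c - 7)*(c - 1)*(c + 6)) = c^2 - c - 42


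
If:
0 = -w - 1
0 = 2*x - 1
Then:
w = -1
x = 1/2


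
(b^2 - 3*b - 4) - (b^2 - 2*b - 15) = 11 - b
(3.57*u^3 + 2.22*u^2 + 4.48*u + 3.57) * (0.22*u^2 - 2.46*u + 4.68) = 0.7854*u^5 - 8.2938*u^4 + 12.232*u^3 + 0.154199999999998*u^2 + 12.1842*u + 16.7076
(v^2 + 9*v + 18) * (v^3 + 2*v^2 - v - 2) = v^5 + 11*v^4 + 35*v^3 + 25*v^2 - 36*v - 36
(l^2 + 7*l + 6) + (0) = l^2 + 7*l + 6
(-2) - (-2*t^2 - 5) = 2*t^2 + 3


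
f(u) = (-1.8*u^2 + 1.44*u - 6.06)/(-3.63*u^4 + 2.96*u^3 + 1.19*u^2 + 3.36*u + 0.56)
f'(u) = (1.44 - 3.6*u)/(-3.63*u^4 + 2.96*u^3 + 1.19*u^2 + 3.36*u + 0.56) + (-1.8*u^2 + 1.44*u - 6.06)*(14.52*u^3 - 8.88*u^2 - 2.38*u - 3.36)/(-3.63*u^4 + 2.96*u^3 + 1.19*u^2 + 3.36*u + 0.56)^2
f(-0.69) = 2.65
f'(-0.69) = 8.19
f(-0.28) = 17.62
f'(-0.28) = 167.83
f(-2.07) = 0.18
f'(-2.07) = 0.22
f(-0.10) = -26.75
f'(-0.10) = 378.74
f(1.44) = -7.04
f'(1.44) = -120.05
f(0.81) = -1.49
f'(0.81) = 0.88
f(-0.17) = -1131.77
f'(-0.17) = 661966.00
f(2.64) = 0.14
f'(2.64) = -0.19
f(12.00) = 0.00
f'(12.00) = -0.00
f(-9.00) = 0.01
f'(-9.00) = 0.00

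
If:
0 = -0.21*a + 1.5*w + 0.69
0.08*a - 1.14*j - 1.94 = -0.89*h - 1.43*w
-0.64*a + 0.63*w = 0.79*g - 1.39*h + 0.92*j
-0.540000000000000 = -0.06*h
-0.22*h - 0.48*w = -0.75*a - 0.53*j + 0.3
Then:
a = -0.56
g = 10.49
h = 9.00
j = 4.61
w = -0.54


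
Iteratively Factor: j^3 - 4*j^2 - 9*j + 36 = (j - 3)*(j^2 - j - 12) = (j - 4)*(j - 3)*(j + 3)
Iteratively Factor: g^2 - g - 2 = (g + 1)*(g - 2)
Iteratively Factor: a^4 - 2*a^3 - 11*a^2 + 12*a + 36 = (a - 3)*(a^3 + a^2 - 8*a - 12) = (a - 3)*(a + 2)*(a^2 - a - 6) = (a - 3)*(a + 2)^2*(a - 3)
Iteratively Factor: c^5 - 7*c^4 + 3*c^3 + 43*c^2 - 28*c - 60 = (c - 3)*(c^4 - 4*c^3 - 9*c^2 + 16*c + 20) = (c - 3)*(c - 2)*(c^3 - 2*c^2 - 13*c - 10) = (c - 3)*(c - 2)*(c + 1)*(c^2 - 3*c - 10) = (c - 5)*(c - 3)*(c - 2)*(c + 1)*(c + 2)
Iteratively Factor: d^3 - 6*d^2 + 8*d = (d)*(d^2 - 6*d + 8) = d*(d - 2)*(d - 4)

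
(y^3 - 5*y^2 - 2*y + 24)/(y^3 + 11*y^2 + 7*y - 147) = (y^2 - 2*y - 8)/(y^2 + 14*y + 49)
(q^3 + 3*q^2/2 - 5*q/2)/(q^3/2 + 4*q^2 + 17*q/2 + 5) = q*(2*q^2 + 3*q - 5)/(q^3 + 8*q^2 + 17*q + 10)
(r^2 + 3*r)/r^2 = (r + 3)/r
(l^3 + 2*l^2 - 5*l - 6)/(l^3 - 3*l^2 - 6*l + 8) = (l^3 + 2*l^2 - 5*l - 6)/(l^3 - 3*l^2 - 6*l + 8)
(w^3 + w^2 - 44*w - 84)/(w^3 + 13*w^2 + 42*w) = (w^2 - 5*w - 14)/(w*(w + 7))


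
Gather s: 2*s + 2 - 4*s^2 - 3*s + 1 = -4*s^2 - s + 3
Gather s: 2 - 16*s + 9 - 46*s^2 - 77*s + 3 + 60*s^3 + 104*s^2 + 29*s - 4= 60*s^3 + 58*s^2 - 64*s + 10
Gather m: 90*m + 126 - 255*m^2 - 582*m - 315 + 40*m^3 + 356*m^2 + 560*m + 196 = 40*m^3 + 101*m^2 + 68*m + 7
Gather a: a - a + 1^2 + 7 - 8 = 0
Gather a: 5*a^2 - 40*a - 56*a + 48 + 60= 5*a^2 - 96*a + 108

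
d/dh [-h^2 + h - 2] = 1 - 2*h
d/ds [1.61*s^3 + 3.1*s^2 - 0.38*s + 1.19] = 4.83*s^2 + 6.2*s - 0.38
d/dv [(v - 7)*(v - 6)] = 2*v - 13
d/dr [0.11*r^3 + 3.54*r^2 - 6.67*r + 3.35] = 0.33*r^2 + 7.08*r - 6.67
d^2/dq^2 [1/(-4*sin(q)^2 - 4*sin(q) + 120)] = (4*sin(q)^4 + 3*sin(q)^3 + 115*sin(q)^2 + 24*sin(q) - 62)/(4*(sin(q)^2 + sin(q) - 30)^3)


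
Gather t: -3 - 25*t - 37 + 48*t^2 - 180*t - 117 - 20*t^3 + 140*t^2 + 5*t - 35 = -20*t^3 + 188*t^2 - 200*t - 192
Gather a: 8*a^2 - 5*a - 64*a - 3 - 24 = 8*a^2 - 69*a - 27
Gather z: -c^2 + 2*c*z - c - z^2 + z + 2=-c^2 - c - z^2 + z*(2*c + 1) + 2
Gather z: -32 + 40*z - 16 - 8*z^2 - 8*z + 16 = -8*z^2 + 32*z - 32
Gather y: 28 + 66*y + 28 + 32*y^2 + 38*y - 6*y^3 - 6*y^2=-6*y^3 + 26*y^2 + 104*y + 56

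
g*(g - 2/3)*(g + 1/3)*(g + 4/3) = g^4 + g^3 - 2*g^2/3 - 8*g/27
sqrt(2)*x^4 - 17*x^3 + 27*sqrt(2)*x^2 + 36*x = x*(x - 6*sqrt(2))*(x - 3*sqrt(2))*(sqrt(2)*x + 1)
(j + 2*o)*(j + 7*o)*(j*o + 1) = j^3*o + 9*j^2*o^2 + j^2 + 14*j*o^3 + 9*j*o + 14*o^2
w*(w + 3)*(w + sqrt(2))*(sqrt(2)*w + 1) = sqrt(2)*w^4 + 3*w^3 + 3*sqrt(2)*w^3 + sqrt(2)*w^2 + 9*w^2 + 3*sqrt(2)*w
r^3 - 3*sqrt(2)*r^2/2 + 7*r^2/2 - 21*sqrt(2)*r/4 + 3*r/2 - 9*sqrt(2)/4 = (r + 1/2)*(r + 3)*(r - 3*sqrt(2)/2)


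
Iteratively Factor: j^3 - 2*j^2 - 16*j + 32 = (j - 4)*(j^2 + 2*j - 8) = (j - 4)*(j + 4)*(j - 2)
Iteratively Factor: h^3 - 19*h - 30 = (h - 5)*(h^2 + 5*h + 6) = (h - 5)*(h + 2)*(h + 3)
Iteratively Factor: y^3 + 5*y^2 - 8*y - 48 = (y - 3)*(y^2 + 8*y + 16) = (y - 3)*(y + 4)*(y + 4)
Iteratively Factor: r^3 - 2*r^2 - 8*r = (r + 2)*(r^2 - 4*r) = (r - 4)*(r + 2)*(r)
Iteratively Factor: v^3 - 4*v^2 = (v - 4)*(v^2) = v*(v - 4)*(v)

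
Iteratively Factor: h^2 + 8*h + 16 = (h + 4)*(h + 4)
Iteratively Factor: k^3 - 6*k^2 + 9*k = (k)*(k^2 - 6*k + 9) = k*(k - 3)*(k - 3)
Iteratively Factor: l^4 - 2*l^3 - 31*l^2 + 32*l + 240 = (l + 3)*(l^3 - 5*l^2 - 16*l + 80) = (l + 3)*(l + 4)*(l^2 - 9*l + 20) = (l - 4)*(l + 3)*(l + 4)*(l - 5)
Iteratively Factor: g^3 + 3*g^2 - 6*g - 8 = (g + 1)*(g^2 + 2*g - 8) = (g + 1)*(g + 4)*(g - 2)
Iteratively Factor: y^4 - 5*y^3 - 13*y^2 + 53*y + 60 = (y - 5)*(y^3 - 13*y - 12) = (y - 5)*(y + 3)*(y^2 - 3*y - 4) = (y - 5)*(y + 1)*(y + 3)*(y - 4)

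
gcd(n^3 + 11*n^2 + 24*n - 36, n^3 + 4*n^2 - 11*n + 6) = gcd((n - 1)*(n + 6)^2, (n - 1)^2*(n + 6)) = n^2 + 5*n - 6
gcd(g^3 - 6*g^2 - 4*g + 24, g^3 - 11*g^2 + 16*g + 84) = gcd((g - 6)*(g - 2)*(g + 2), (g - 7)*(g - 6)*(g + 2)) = g^2 - 4*g - 12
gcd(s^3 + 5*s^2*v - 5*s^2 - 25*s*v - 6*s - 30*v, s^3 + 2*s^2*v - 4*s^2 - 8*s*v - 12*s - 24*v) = s - 6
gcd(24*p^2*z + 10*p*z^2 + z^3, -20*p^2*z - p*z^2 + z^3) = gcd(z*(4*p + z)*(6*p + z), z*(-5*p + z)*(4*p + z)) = 4*p*z + z^2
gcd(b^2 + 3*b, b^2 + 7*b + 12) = b + 3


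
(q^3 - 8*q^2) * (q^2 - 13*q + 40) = q^5 - 21*q^4 + 144*q^3 - 320*q^2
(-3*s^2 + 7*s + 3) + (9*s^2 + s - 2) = 6*s^2 + 8*s + 1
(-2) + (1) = -1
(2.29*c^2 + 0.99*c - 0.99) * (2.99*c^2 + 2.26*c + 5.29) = 6.8471*c^4 + 8.1355*c^3 + 11.3914*c^2 + 2.9997*c - 5.2371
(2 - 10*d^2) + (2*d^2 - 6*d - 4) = -8*d^2 - 6*d - 2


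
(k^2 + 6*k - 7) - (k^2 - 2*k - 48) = 8*k + 41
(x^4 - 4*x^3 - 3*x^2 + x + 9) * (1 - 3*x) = -3*x^5 + 13*x^4 + 5*x^3 - 6*x^2 - 26*x + 9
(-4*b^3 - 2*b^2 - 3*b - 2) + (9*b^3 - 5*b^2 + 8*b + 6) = 5*b^3 - 7*b^2 + 5*b + 4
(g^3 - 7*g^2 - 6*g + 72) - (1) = g^3 - 7*g^2 - 6*g + 71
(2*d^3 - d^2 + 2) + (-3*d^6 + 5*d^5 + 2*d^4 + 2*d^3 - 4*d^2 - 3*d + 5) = -3*d^6 + 5*d^5 + 2*d^4 + 4*d^3 - 5*d^2 - 3*d + 7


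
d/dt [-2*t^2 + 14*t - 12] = 14 - 4*t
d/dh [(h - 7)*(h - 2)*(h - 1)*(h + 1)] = 4*h^3 - 27*h^2 + 26*h + 9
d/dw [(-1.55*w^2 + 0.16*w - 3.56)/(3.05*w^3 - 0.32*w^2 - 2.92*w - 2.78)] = (4.7275*w^4 - 0.976*w^3 + 37.1512*w^2 + 6.3396*w - 10.84)/(9.3025*w^6 - 1.952*w^5 - 17.7096*w^4 - 15.0892*w^3 + 10.3056*w^2 + 16.2352*w + 7.7284)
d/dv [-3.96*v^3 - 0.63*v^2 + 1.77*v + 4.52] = -11.88*v^2 - 1.26*v + 1.77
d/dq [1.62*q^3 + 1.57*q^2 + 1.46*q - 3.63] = 4.86*q^2 + 3.14*q + 1.46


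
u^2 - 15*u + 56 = (u - 8)*(u - 7)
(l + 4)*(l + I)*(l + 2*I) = l^3 + 4*l^2 + 3*I*l^2 - 2*l + 12*I*l - 8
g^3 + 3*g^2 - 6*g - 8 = (g - 2)*(g + 1)*(g + 4)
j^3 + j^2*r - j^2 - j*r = j*(j - 1)*(j + r)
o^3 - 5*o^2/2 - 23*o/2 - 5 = (o - 5)*(o + 1/2)*(o + 2)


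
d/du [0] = 0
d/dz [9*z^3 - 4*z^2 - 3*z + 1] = 27*z^2 - 8*z - 3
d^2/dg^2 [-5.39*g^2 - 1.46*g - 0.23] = -10.7800000000000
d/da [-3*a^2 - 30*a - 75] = -6*a - 30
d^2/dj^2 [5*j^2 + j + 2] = 10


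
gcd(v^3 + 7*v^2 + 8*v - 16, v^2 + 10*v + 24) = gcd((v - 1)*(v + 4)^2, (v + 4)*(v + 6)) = v + 4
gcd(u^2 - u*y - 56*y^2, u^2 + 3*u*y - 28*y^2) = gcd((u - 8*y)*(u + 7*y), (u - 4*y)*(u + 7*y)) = u + 7*y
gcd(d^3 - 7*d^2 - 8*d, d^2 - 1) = d + 1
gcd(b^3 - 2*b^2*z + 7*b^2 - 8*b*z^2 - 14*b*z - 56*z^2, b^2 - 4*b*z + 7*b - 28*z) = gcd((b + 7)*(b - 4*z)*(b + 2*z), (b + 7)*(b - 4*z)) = -b^2 + 4*b*z - 7*b + 28*z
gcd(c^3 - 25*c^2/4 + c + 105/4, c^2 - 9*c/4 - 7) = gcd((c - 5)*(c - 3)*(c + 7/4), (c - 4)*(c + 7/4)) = c + 7/4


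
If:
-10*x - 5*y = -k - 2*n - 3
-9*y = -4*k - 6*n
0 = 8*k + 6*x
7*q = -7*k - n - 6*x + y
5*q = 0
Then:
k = -9/19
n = -39/19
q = 0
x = 12/19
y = -30/19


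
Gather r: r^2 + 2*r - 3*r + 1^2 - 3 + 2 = r^2 - r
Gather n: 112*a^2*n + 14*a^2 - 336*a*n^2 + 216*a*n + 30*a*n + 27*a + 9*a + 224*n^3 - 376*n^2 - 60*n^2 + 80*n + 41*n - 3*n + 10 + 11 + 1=14*a^2 + 36*a + 224*n^3 + n^2*(-336*a - 436) + n*(112*a^2 + 246*a + 118) + 22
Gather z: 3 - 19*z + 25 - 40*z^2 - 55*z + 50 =-40*z^2 - 74*z + 78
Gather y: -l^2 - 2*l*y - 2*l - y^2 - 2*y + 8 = -l^2 - 2*l - y^2 + y*(-2*l - 2) + 8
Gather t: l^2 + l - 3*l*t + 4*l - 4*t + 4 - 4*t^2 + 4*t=l^2 - 3*l*t + 5*l - 4*t^2 + 4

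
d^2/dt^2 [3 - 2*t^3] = -12*t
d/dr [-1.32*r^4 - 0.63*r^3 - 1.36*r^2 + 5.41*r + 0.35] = -5.28*r^3 - 1.89*r^2 - 2.72*r + 5.41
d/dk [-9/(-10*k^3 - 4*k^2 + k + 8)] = 9*(-30*k^2 - 8*k + 1)/(10*k^3 + 4*k^2 - k - 8)^2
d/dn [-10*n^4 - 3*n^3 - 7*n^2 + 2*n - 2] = -40*n^3 - 9*n^2 - 14*n + 2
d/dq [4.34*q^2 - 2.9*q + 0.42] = 8.68*q - 2.9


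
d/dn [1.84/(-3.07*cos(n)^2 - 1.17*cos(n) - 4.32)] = -(11.2976*cos(n) + 2.1528)*sin(n)/(3.07*cos(n)^2 + 1.17*cos(n) + 4.32)^2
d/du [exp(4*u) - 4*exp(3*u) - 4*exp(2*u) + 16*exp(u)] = 4*(exp(3*u) - 3*exp(2*u) - 2*exp(u) + 4)*exp(u)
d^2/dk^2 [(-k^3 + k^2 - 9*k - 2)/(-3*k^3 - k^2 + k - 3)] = 4*(-6*k^6 + 126*k^5 + 63*k^4 + 72*k^3 - 249*k^2 - 57*k + 7)/(27*k^9 + 27*k^8 - 18*k^7 + 64*k^6 + 60*k^5 - 42*k^4 + 62*k^3 + 36*k^2 - 27*k + 27)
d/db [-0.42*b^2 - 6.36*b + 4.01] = -0.84*b - 6.36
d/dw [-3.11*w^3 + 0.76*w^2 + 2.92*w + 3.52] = -9.33*w^2 + 1.52*w + 2.92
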